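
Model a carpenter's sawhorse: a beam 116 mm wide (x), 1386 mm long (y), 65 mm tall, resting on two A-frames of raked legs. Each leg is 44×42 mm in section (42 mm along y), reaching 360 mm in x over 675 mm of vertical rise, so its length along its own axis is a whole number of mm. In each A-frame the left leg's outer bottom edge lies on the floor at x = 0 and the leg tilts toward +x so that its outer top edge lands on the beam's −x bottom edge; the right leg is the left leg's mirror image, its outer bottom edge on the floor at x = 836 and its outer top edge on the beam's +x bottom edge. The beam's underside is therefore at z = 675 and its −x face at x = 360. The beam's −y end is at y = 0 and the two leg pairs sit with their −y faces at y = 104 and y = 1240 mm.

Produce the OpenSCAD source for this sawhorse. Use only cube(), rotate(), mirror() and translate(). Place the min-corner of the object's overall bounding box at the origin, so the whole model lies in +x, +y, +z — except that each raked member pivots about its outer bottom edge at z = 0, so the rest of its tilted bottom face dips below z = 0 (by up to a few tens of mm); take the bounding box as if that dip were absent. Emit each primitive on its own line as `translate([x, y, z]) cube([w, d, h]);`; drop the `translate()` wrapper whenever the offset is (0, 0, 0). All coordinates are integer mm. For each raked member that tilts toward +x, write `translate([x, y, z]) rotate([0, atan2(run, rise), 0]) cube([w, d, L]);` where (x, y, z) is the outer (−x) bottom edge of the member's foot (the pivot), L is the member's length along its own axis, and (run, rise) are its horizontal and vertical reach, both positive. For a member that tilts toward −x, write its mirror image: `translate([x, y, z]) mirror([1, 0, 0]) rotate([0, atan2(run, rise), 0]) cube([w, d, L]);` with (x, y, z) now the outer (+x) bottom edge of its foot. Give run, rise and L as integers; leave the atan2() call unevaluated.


// leg length = √(360² + 675²) = 765
// right-leg outer foot x = 2·360 + 116 = 836
// beam min-corner = (360, 0, 675)
translate([360, 0, 675]) cube([116, 1386, 65]);
translate([0, 104, 0]) rotate([0, atan2(360, 675), 0]) cube([44, 42, 765]);
translate([836, 104, 0]) mirror([1, 0, 0]) rotate([0, atan2(360, 675), 0]) cube([44, 42, 765]);
translate([0, 1240, 0]) rotate([0, atan2(360, 675), 0]) cube([44, 42, 765]);
translate([836, 1240, 0]) mirror([1, 0, 0]) rotate([0, atan2(360, 675), 0]) cube([44, 42, 765]);


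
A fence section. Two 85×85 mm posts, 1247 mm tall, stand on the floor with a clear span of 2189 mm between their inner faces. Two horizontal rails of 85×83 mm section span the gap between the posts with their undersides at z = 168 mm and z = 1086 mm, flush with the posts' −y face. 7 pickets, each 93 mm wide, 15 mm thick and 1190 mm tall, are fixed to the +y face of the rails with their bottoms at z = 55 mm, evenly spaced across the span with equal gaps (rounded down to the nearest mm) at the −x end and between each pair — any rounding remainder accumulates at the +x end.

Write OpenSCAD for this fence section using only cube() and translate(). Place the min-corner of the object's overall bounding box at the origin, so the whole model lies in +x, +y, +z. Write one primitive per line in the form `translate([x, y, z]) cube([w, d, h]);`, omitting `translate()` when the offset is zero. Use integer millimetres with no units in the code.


cube([85, 85, 1247]);
translate([2274, 0, 0]) cube([85, 85, 1247]);
translate([85, 0, 168]) cube([2189, 85, 83]);
translate([85, 0, 1086]) cube([2189, 85, 83]);
translate([277, 85, 55]) cube([93, 15, 1190]);
translate([562, 85, 55]) cube([93, 15, 1190]);
translate([847, 85, 55]) cube([93, 15, 1190]);
translate([1132, 85, 55]) cube([93, 15, 1190]);
translate([1417, 85, 55]) cube([93, 15, 1190]);
translate([1702, 85, 55]) cube([93, 15, 1190]);
translate([1987, 85, 55]) cube([93, 15, 1190]);


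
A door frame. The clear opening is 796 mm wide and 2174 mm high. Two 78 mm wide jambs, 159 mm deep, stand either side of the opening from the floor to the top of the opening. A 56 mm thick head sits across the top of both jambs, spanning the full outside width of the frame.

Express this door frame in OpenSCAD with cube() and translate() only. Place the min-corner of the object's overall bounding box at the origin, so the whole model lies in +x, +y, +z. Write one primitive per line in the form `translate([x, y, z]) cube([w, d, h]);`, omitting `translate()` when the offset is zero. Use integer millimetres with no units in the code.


cube([78, 159, 2174]);
translate([874, 0, 0]) cube([78, 159, 2174]);
translate([0, 0, 2174]) cube([952, 159, 56]);


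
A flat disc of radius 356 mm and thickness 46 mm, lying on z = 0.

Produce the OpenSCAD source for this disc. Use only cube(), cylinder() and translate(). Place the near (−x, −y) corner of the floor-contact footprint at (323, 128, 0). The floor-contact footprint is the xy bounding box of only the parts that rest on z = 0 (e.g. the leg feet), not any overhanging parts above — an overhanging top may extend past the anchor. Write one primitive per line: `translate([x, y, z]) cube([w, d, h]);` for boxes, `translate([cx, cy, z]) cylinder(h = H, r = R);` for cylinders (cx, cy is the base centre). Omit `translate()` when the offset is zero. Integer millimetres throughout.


translate([679, 484, 0]) cylinder(h = 46, r = 356);


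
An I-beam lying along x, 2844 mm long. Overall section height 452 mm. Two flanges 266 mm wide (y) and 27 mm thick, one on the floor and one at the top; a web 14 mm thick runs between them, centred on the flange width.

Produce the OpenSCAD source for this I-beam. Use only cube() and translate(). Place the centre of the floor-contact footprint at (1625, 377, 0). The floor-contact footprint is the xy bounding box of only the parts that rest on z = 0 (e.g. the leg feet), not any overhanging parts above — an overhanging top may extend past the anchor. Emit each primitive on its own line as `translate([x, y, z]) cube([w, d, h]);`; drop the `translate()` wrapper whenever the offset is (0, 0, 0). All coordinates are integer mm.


translate([203, 244, 0]) cube([2844, 266, 27]);
translate([203, 370, 27]) cube([2844, 14, 398]);
translate([203, 244, 425]) cube([2844, 266, 27]);


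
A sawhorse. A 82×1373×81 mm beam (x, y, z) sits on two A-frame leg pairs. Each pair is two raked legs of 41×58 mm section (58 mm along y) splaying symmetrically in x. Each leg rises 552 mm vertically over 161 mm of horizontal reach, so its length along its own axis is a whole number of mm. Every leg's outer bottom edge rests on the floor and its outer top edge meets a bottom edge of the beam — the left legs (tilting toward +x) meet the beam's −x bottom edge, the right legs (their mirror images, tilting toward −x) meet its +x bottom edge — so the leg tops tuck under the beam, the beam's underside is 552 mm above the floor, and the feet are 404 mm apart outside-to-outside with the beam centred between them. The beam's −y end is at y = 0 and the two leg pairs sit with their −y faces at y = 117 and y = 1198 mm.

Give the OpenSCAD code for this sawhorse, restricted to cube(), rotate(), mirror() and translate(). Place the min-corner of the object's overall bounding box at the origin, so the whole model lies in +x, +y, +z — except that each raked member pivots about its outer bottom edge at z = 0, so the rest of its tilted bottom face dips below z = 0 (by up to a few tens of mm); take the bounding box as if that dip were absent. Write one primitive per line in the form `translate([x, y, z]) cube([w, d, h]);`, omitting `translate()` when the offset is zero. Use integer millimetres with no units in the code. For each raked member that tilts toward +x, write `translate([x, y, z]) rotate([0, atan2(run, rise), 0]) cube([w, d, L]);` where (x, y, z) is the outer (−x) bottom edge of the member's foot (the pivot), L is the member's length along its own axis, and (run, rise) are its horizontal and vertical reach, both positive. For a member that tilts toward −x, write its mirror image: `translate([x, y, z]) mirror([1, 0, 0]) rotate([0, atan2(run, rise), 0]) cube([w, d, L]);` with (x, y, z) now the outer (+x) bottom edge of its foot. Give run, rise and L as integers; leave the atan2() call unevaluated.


translate([161, 0, 552]) cube([82, 1373, 81]);
translate([0, 117, 0]) rotate([0, atan2(161, 552), 0]) cube([41, 58, 575]);
translate([404, 117, 0]) mirror([1, 0, 0]) rotate([0, atan2(161, 552), 0]) cube([41, 58, 575]);
translate([0, 1198, 0]) rotate([0, atan2(161, 552), 0]) cube([41, 58, 575]);
translate([404, 1198, 0]) mirror([1, 0, 0]) rotate([0, atan2(161, 552), 0]) cube([41, 58, 575]);


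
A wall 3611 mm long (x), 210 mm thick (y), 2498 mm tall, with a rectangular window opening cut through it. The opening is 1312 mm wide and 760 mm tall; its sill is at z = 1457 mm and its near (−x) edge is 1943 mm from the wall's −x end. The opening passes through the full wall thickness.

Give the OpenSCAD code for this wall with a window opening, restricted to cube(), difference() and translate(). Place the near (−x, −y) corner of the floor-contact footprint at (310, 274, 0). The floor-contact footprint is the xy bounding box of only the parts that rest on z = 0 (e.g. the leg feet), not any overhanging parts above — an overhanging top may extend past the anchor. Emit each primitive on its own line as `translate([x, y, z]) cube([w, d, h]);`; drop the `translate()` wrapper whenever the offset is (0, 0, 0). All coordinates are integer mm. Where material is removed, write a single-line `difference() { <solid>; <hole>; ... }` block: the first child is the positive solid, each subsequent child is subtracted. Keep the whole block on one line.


difference() { translate([310, 274, 0]) cube([3611, 210, 2498]); translate([2253, 274, 1457]) cube([1312, 210, 760]); }


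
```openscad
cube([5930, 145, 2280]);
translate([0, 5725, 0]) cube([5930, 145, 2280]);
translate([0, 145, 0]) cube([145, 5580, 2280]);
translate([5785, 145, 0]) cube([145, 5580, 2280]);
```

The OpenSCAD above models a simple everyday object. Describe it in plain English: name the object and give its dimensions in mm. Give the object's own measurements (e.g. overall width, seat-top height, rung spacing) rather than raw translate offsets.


The wall frame of a small rectangular building: four walls, each 2280 mm tall and 145 mm thick, enclosing a footprint 5930 mm (x) by 5870 mm (y) outside-to-outside, with no floor or roof. The front and back walls (the −y and +y sides) span the full width; the two side walls fit between them.


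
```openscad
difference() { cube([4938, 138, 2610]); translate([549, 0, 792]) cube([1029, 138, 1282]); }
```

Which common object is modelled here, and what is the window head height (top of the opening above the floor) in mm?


A wall with a window opening. The window head height is 2074 mm.

A wall with a rectangular opening subtracted — a window. Sill at z = 792, opening 1282 mm tall, so the head is at 792 + 1282 = 2074 mm.


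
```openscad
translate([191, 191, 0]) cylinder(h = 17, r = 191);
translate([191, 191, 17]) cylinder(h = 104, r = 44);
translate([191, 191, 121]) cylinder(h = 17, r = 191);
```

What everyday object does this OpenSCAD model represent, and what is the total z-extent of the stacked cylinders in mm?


A spool. The overall height is 138 mm.

Three coaxial cylinders, large–small–large — a spool. Two 17 mm flanges and a 104 mm core give 17 + 104 + 17 = 138 mm.


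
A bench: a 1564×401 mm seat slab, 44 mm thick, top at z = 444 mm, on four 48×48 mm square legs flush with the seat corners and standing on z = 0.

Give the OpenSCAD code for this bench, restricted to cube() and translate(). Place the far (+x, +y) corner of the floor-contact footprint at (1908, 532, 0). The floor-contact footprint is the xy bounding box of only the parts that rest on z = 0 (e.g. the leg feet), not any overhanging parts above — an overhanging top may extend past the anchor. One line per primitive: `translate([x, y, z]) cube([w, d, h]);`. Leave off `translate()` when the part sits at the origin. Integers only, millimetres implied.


translate([344, 131, 400]) cube([1564, 401, 44]);
translate([344, 131, 0]) cube([48, 48, 400]);
translate([344, 484, 0]) cube([48, 48, 400]);
translate([1860, 131, 0]) cube([48, 48, 400]);
translate([1860, 484, 0]) cube([48, 48, 400]);


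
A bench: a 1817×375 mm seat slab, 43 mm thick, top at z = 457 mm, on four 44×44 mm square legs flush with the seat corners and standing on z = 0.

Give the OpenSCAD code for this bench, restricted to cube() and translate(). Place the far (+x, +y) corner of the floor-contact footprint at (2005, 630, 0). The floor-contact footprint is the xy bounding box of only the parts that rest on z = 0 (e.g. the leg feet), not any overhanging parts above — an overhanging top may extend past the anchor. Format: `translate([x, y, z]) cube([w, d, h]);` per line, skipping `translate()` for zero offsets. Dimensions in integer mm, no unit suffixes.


translate([188, 255, 414]) cube([1817, 375, 43]);
translate([188, 255, 0]) cube([44, 44, 414]);
translate([188, 586, 0]) cube([44, 44, 414]);
translate([1961, 255, 0]) cube([44, 44, 414]);
translate([1961, 586, 0]) cube([44, 44, 414]);


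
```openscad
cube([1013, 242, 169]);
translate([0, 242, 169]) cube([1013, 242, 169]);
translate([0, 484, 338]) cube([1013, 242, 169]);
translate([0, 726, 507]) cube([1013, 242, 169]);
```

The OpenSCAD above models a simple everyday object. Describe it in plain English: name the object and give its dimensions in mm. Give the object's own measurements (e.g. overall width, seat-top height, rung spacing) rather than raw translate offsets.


A straight staircase of 4 solid steps. Each step is 1013 mm wide (x), 242 mm deep (y, the going) and 169 mm tall (the rise). The first step rests on the floor; each subsequent step sits one going further in +y and one rise higher in +z, directly behind and above the previous step with no overlap.


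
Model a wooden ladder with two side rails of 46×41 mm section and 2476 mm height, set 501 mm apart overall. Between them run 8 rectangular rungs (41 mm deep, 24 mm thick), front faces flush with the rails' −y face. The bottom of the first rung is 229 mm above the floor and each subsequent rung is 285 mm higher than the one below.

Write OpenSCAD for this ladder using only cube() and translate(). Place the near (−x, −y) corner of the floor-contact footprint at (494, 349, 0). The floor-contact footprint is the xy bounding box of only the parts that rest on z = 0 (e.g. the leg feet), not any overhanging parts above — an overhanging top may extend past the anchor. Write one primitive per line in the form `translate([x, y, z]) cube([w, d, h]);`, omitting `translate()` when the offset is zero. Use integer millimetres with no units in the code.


translate([494, 349, 0]) cube([46, 41, 2476]);
translate([949, 349, 0]) cube([46, 41, 2476]);
translate([540, 349, 229]) cube([409, 41, 24]);
translate([540, 349, 514]) cube([409, 41, 24]);
translate([540, 349, 799]) cube([409, 41, 24]);
translate([540, 349, 1084]) cube([409, 41, 24]);
translate([540, 349, 1369]) cube([409, 41, 24]);
translate([540, 349, 1654]) cube([409, 41, 24]);
translate([540, 349, 1939]) cube([409, 41, 24]);
translate([540, 349, 2224]) cube([409, 41, 24]);


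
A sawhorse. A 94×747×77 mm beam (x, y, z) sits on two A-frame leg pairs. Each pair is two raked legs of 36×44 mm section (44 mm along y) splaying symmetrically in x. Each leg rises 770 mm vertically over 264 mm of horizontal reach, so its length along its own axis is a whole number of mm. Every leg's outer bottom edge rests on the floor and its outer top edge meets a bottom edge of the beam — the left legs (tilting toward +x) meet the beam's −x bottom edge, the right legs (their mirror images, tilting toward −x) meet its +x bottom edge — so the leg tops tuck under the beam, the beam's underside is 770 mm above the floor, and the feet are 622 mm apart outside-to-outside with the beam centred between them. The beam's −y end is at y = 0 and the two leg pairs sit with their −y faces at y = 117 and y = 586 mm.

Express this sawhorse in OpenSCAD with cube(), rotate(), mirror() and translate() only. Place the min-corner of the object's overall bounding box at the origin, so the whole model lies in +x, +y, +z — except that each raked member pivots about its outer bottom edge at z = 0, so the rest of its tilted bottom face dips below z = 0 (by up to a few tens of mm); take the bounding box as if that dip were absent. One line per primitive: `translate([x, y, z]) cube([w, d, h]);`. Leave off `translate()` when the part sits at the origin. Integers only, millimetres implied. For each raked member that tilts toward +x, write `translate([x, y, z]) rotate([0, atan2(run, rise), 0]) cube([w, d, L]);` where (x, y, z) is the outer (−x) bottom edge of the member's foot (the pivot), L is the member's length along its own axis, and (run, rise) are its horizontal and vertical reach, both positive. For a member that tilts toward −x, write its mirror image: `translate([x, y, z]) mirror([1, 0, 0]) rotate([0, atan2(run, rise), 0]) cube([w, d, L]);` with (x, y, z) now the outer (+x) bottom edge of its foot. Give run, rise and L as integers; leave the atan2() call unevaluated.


// leg length = √(264² + 770²) = 814
// right-leg outer foot x = 2·264 + 94 = 622
// beam min-corner = (264, 0, 770)
translate([264, 0, 770]) cube([94, 747, 77]);
translate([0, 117, 0]) rotate([0, atan2(264, 770), 0]) cube([36, 44, 814]);
translate([622, 117, 0]) mirror([1, 0, 0]) rotate([0, atan2(264, 770), 0]) cube([36, 44, 814]);
translate([0, 586, 0]) rotate([0, atan2(264, 770), 0]) cube([36, 44, 814]);
translate([622, 586, 0]) mirror([1, 0, 0]) rotate([0, atan2(264, 770), 0]) cube([36, 44, 814]);


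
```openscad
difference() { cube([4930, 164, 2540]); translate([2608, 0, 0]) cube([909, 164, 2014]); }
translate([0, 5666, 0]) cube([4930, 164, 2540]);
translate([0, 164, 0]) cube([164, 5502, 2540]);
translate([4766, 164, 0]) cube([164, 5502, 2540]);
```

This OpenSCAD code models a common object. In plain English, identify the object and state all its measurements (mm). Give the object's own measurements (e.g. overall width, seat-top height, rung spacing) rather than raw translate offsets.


A single room: four walls, each 2540 mm tall and 164 mm thick, enclosing an outside footprint 4930×5830 mm (x × y), no floor or roof. The front and back walls (−y and +y sides) run the full x-width; the side walls fit between their inner faces. A door opening 909 mm wide and 2014 mm tall is cut through the front wall from the floor up, its −x edge 2608 mm from the wall's −x end.


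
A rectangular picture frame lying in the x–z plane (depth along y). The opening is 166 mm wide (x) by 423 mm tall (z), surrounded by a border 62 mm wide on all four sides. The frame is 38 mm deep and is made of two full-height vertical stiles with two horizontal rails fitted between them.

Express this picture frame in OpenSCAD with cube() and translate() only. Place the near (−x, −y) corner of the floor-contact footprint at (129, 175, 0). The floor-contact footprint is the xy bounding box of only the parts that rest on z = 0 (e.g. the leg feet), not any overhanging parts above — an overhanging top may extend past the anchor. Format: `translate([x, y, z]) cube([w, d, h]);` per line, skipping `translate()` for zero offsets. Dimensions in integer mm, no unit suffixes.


translate([129, 175, 0]) cube([62, 38, 547]);
translate([357, 175, 0]) cube([62, 38, 547]);
translate([191, 175, 0]) cube([166, 38, 62]);
translate([191, 175, 485]) cube([166, 38, 62]);


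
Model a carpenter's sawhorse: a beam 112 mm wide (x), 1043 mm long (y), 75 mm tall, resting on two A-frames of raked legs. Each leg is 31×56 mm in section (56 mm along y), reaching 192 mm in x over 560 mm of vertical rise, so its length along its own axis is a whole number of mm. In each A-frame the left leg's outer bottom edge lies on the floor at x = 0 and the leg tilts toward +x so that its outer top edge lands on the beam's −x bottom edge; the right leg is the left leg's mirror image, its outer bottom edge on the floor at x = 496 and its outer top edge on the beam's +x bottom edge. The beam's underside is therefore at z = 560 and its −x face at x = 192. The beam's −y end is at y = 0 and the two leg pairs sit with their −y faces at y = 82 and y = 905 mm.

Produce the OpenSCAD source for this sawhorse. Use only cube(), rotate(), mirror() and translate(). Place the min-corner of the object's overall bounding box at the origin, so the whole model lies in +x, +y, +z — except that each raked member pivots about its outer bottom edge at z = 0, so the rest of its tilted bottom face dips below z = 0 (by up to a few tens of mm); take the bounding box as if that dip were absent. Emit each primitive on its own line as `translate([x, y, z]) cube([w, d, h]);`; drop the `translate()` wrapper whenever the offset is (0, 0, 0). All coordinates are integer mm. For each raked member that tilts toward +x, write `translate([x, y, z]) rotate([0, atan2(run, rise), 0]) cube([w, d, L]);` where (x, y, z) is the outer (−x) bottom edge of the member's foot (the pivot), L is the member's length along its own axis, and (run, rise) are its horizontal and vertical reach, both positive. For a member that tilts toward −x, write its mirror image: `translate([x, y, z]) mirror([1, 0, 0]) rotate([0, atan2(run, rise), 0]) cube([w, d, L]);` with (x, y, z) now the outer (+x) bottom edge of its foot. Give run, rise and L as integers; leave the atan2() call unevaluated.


translate([192, 0, 560]) cube([112, 1043, 75]);
translate([0, 82, 0]) rotate([0, atan2(192, 560), 0]) cube([31, 56, 592]);
translate([496, 82, 0]) mirror([1, 0, 0]) rotate([0, atan2(192, 560), 0]) cube([31, 56, 592]);
translate([0, 905, 0]) rotate([0, atan2(192, 560), 0]) cube([31, 56, 592]);
translate([496, 905, 0]) mirror([1, 0, 0]) rotate([0, atan2(192, 560), 0]) cube([31, 56, 592]);


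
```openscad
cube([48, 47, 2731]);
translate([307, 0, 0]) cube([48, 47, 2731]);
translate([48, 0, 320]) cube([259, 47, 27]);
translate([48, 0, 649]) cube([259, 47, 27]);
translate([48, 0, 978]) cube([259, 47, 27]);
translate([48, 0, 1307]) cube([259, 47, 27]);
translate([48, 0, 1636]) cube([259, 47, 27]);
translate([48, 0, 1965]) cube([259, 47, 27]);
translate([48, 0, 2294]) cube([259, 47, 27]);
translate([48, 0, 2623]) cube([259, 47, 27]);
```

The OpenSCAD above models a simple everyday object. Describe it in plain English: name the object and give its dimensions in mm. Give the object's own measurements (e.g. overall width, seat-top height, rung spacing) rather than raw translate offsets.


A straight ladder. Two 48×47 mm vertical rails, 2731 mm tall, stand 355 mm apart (outside-to-outside) with their front faces coplanar on the −y side. 8 rungs, each 47 mm deep and 27 mm tall, span between the inner faces of the rails, front faces flush with the rails. The lowest rung's underside is at z = 320 mm and rungs are spaced 329 mm apart (underside to underside).


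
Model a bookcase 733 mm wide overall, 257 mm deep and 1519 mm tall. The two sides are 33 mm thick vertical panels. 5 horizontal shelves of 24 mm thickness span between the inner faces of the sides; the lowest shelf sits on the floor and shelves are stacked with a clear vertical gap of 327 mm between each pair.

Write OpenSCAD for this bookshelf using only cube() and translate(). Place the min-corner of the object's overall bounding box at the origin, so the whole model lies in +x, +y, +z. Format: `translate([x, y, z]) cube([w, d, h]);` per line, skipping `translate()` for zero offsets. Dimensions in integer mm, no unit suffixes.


cube([33, 257, 1519]);
translate([700, 0, 0]) cube([33, 257, 1519]);
translate([33, 0, 0]) cube([667, 257, 24]);
translate([33, 0, 351]) cube([667, 257, 24]);
translate([33, 0, 702]) cube([667, 257, 24]);
translate([33, 0, 1053]) cube([667, 257, 24]);
translate([33, 0, 1404]) cube([667, 257, 24]);


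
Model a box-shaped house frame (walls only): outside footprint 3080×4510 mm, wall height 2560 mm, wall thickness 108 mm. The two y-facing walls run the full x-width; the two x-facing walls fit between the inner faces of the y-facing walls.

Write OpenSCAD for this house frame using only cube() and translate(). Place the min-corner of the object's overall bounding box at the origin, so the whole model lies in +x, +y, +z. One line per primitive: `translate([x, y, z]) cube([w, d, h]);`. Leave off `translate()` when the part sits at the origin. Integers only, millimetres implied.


cube([3080, 108, 2560]);
translate([0, 4402, 0]) cube([3080, 108, 2560]);
translate([0, 108, 0]) cube([108, 4294, 2560]);
translate([2972, 108, 0]) cube([108, 4294, 2560]);


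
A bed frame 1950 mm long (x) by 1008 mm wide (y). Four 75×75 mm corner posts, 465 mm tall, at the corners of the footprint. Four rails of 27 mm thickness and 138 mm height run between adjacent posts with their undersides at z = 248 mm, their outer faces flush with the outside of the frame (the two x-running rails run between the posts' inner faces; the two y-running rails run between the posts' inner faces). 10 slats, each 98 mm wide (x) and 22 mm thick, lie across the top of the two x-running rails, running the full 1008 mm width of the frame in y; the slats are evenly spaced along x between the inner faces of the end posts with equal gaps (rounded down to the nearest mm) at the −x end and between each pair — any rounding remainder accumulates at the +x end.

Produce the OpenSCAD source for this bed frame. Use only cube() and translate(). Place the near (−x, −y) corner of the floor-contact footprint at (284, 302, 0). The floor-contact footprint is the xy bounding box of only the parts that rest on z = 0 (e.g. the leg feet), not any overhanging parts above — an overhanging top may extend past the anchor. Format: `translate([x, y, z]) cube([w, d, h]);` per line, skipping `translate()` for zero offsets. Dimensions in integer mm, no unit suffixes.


translate([284, 302, 0]) cube([75, 75, 465]);
translate([284, 1235, 0]) cube([75, 75, 465]);
translate([2159, 302, 0]) cube([75, 75, 465]);
translate([2159, 1235, 0]) cube([75, 75, 465]);
translate([359, 302, 248]) cube([1800, 27, 138]);
translate([359, 1283, 248]) cube([1800, 27, 138]);
translate([284, 377, 248]) cube([27, 858, 138]);
translate([2207, 377, 248]) cube([27, 858, 138]);
translate([433, 302, 386]) cube([98, 1008, 22]);
translate([605, 302, 386]) cube([98, 1008, 22]);
translate([777, 302, 386]) cube([98, 1008, 22]);
translate([949, 302, 386]) cube([98, 1008, 22]);
translate([1121, 302, 386]) cube([98, 1008, 22]);
translate([1293, 302, 386]) cube([98, 1008, 22]);
translate([1465, 302, 386]) cube([98, 1008, 22]);
translate([1637, 302, 386]) cube([98, 1008, 22]);
translate([1809, 302, 386]) cube([98, 1008, 22]);
translate([1981, 302, 386]) cube([98, 1008, 22]);


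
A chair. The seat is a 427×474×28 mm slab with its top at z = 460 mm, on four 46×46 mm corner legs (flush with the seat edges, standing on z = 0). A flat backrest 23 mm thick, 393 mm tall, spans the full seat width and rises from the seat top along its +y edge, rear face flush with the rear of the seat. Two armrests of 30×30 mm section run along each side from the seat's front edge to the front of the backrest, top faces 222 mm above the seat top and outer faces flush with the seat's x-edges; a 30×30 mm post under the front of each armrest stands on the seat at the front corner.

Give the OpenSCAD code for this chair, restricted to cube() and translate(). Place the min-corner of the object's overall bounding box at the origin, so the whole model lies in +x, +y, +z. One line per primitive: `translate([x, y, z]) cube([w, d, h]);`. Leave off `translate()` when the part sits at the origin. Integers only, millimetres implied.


translate([0, 0, 432]) cube([427, 474, 28]);
cube([46, 46, 432]);
translate([381, 0, 0]) cube([46, 46, 432]);
translate([0, 428, 0]) cube([46, 46, 432]);
translate([381, 428, 0]) cube([46, 46, 432]);
translate([0, 451, 460]) cube([427, 23, 393]);
translate([0, 0, 652]) cube([30, 451, 30]);
translate([397, 0, 652]) cube([30, 451, 30]);
translate([0, 0, 460]) cube([30, 30, 192]);
translate([397, 0, 460]) cube([30, 30, 192]);


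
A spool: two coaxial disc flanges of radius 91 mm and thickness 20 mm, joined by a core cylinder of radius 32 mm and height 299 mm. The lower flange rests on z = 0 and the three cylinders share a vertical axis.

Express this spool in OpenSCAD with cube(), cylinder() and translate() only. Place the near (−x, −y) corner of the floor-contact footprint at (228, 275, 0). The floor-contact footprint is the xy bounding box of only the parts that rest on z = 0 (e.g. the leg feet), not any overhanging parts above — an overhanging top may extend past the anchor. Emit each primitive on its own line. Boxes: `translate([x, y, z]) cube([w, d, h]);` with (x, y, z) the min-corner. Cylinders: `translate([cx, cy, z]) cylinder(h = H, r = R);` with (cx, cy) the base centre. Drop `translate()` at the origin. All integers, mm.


translate([319, 366, 0]) cylinder(h = 20, r = 91);
translate([319, 366, 20]) cylinder(h = 299, r = 32);
translate([319, 366, 319]) cylinder(h = 20, r = 91);


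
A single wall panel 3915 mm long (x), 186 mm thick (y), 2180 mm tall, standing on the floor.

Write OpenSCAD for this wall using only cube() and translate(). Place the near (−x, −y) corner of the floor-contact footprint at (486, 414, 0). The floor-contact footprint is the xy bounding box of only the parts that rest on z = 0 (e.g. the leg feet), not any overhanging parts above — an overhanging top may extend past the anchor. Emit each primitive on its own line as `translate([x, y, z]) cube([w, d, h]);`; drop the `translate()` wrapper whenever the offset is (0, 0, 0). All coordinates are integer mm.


translate([486, 414, 0]) cube([3915, 186, 2180]);


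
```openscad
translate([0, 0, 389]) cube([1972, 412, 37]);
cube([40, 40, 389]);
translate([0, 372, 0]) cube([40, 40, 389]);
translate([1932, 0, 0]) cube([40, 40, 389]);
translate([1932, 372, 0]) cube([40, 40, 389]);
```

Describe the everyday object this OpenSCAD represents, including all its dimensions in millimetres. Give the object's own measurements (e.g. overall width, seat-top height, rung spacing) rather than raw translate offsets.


A bench: a 1972×412 mm seat slab, 37 mm thick, top at z = 426 mm, on four 40×40 mm square legs flush with the seat corners and standing on z = 0.


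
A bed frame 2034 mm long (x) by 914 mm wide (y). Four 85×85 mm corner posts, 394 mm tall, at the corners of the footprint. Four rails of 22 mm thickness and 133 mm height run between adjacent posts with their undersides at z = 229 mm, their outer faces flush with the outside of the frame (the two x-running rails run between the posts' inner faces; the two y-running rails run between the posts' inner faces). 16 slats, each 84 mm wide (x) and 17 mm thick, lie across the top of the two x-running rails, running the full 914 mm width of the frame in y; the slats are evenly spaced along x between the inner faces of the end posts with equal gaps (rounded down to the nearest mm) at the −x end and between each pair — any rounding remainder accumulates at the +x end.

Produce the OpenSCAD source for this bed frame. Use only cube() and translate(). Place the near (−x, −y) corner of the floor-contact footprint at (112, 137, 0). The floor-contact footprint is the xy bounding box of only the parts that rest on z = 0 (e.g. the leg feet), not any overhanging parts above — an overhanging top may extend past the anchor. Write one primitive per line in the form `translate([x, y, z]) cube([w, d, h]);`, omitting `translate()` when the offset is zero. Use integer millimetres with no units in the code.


translate([112, 137, 0]) cube([85, 85, 394]);
translate([112, 966, 0]) cube([85, 85, 394]);
translate([2061, 137, 0]) cube([85, 85, 394]);
translate([2061, 966, 0]) cube([85, 85, 394]);
translate([197, 137, 229]) cube([1864, 22, 133]);
translate([197, 1029, 229]) cube([1864, 22, 133]);
translate([112, 222, 229]) cube([22, 744, 133]);
translate([2124, 222, 229]) cube([22, 744, 133]);
translate([227, 137, 362]) cube([84, 914, 17]);
translate([341, 137, 362]) cube([84, 914, 17]);
translate([455, 137, 362]) cube([84, 914, 17]);
translate([569, 137, 362]) cube([84, 914, 17]);
translate([683, 137, 362]) cube([84, 914, 17]);
translate([797, 137, 362]) cube([84, 914, 17]);
translate([911, 137, 362]) cube([84, 914, 17]);
translate([1025, 137, 362]) cube([84, 914, 17]);
translate([1139, 137, 362]) cube([84, 914, 17]);
translate([1253, 137, 362]) cube([84, 914, 17]);
translate([1367, 137, 362]) cube([84, 914, 17]);
translate([1481, 137, 362]) cube([84, 914, 17]);
translate([1595, 137, 362]) cube([84, 914, 17]);
translate([1709, 137, 362]) cube([84, 914, 17]);
translate([1823, 137, 362]) cube([84, 914, 17]);
translate([1937, 137, 362]) cube([84, 914, 17]);


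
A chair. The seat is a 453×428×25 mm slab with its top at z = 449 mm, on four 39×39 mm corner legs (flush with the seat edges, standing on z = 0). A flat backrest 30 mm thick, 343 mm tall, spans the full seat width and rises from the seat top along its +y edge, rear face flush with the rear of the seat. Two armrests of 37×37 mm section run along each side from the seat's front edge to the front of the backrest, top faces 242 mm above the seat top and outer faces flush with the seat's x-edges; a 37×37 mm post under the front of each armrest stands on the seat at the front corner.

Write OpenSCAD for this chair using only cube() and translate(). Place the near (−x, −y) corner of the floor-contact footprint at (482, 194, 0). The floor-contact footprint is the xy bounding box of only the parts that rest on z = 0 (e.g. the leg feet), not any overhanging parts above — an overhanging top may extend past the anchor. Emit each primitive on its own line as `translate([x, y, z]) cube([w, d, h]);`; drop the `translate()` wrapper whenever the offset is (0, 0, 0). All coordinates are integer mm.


translate([482, 194, 424]) cube([453, 428, 25]);
translate([482, 194, 0]) cube([39, 39, 424]);
translate([896, 194, 0]) cube([39, 39, 424]);
translate([482, 583, 0]) cube([39, 39, 424]);
translate([896, 583, 0]) cube([39, 39, 424]);
translate([482, 592, 449]) cube([453, 30, 343]);
translate([482, 194, 654]) cube([37, 398, 37]);
translate([898, 194, 654]) cube([37, 398, 37]);
translate([482, 194, 449]) cube([37, 37, 205]);
translate([898, 194, 449]) cube([37, 37, 205]);


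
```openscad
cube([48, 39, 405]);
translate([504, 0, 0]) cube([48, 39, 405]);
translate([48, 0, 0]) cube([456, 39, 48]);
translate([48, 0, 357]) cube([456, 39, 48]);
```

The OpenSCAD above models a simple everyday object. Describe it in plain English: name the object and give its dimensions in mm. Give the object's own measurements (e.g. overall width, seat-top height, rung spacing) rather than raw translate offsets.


A rectangular picture frame lying in the x–z plane (depth along y). The opening is 456 mm wide (x) by 309 mm tall (z), surrounded by a border 48 mm wide on all four sides. The frame is 39 mm deep and is made of two full-height vertical stiles with two horizontal rails fitted between them.


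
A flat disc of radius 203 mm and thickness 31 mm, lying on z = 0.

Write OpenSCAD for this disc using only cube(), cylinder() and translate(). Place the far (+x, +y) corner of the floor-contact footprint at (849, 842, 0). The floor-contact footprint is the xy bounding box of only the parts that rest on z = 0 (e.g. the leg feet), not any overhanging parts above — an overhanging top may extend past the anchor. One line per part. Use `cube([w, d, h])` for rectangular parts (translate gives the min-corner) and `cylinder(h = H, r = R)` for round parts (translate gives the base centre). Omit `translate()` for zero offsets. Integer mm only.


translate([646, 639, 0]) cylinder(h = 31, r = 203);


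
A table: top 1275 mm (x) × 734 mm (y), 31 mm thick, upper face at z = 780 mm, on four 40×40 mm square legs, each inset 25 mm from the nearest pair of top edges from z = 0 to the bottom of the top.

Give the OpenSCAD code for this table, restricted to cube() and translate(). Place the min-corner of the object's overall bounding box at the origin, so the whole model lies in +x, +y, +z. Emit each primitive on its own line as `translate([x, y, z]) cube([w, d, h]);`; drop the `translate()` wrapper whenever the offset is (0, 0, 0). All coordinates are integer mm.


translate([0, 0, 749]) cube([1275, 734, 31]);
translate([25, 25, 0]) cube([40, 40, 749]);
translate([1210, 25, 0]) cube([40, 40, 749]);
translate([25, 669, 0]) cube([40, 40, 749]);
translate([1210, 669, 0]) cube([40, 40, 749]);


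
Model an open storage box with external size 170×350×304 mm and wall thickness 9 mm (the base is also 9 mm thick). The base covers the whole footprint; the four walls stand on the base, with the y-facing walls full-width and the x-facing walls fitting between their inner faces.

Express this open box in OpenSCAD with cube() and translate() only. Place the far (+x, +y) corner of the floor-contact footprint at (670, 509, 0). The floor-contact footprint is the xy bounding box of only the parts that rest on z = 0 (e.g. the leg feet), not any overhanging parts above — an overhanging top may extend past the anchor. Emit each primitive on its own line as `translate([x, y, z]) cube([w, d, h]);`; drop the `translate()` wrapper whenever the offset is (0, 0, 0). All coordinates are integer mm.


translate([500, 159, 0]) cube([170, 350, 9]);
translate([500, 159, 9]) cube([170, 9, 295]);
translate([500, 500, 9]) cube([170, 9, 295]);
translate([500, 168, 9]) cube([9, 332, 295]);
translate([661, 168, 9]) cube([9, 332, 295]);


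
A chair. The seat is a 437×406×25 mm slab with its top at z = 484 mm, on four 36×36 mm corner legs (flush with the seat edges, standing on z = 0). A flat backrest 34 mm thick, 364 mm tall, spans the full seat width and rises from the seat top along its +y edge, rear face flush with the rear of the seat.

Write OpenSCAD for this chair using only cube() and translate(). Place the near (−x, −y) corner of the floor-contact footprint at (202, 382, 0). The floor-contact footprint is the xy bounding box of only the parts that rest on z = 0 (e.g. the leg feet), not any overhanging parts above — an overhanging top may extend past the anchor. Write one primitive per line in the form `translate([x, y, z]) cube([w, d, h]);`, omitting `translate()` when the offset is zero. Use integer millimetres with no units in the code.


translate([202, 382, 459]) cube([437, 406, 25]);
translate([202, 382, 0]) cube([36, 36, 459]);
translate([603, 382, 0]) cube([36, 36, 459]);
translate([202, 752, 0]) cube([36, 36, 459]);
translate([603, 752, 0]) cube([36, 36, 459]);
translate([202, 754, 484]) cube([437, 34, 364]);


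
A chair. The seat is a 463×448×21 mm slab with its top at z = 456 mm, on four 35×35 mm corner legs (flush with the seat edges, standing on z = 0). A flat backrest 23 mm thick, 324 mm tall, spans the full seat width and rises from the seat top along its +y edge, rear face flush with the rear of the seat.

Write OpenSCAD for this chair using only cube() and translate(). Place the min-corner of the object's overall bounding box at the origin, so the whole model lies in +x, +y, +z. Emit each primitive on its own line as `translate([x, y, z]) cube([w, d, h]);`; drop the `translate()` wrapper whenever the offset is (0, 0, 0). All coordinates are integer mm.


// leg_h = 456 - 21 = 435
translate([0, 0, 435]) cube([463, 448, 21]);
cube([35, 35, 435]);
translate([428, 0, 0]) cube([35, 35, 435]);
translate([0, 413, 0]) cube([35, 35, 435]);
translate([428, 413, 0]) cube([35, 35, 435]);
translate([0, 425, 456]) cube([463, 23, 324]);


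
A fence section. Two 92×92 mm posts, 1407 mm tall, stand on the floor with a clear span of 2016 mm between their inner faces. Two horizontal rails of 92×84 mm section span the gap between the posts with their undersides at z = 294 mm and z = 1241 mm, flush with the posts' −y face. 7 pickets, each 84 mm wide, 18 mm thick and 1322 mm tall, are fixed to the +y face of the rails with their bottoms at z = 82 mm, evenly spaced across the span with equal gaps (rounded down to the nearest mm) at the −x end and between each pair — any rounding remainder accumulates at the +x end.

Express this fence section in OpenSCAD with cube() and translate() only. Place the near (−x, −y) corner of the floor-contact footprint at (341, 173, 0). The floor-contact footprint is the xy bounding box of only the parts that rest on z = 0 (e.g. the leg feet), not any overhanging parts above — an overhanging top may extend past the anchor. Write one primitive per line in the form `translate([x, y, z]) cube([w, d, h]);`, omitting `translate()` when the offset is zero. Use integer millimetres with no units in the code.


translate([341, 173, 0]) cube([92, 92, 1407]);
translate([2449, 173, 0]) cube([92, 92, 1407]);
translate([433, 173, 294]) cube([2016, 92, 84]);
translate([433, 173, 1241]) cube([2016, 92, 84]);
translate([611, 265, 82]) cube([84, 18, 1322]);
translate([873, 265, 82]) cube([84, 18, 1322]);
translate([1135, 265, 82]) cube([84, 18, 1322]);
translate([1397, 265, 82]) cube([84, 18, 1322]);
translate([1659, 265, 82]) cube([84, 18, 1322]);
translate([1921, 265, 82]) cube([84, 18, 1322]);
translate([2183, 265, 82]) cube([84, 18, 1322]);
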